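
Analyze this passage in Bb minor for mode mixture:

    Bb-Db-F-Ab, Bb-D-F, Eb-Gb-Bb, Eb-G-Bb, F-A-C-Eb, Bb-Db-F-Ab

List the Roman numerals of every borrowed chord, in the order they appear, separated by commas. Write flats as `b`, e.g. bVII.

In Bb minor (with V from harmonic minor) the diatonic chords are Bbm, Cdim, Db, Ebm, F, Gb, Ab. Bb–Db–F–Ab = Bbm7, Eb–Gb–Bb = Ebm and F–A–C–Eb = F7 all belong to that set. Bb–D–F doesn't fit — on degree 1 Bb minor would have Bbm (i). Bb is the degree-1 chord of Bb major, so it is the borrowed I. Eb–G–Bb doesn't fit — on degree 4 Bb minor would have Ebm (iv). Eb is the degree-4 chord of Bb major, so it is the borrowed IV.

I, IV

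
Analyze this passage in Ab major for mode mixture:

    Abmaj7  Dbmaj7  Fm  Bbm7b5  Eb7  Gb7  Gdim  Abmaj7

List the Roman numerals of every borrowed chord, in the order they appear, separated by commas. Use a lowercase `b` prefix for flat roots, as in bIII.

The diatonic triads in Ab major are Ab, Bbm, Cm, Db, Eb, Fm, Gdim. Of the given chords, Abmaj7, Dbmaj7, Fm, Eb7 and Gdim are diatonic. But Bbm7b5 (Bb–Db–Fb–Ab) is foreign: the diatonic ii on degree 2 is Bbm, whereas Bbm7b5 comes from Ab minor. It is labeled iiø7. Gb7 (Gb–Bb–Db–Fb) doesn't fit — on degree 7 Ab major would have Gdim (vii°). Gb7 is the degree-7 chord of Ab minor, so it is the borrowed bVII7.

iiø7, bVII7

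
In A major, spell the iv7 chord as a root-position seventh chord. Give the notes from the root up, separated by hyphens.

The root, D, is scale degree 4 — the same note in A major and A minor; only the chord quality changes. Building the minor-seventh chord from the parallel minor on D: D–F–A–C.

D-F-A-C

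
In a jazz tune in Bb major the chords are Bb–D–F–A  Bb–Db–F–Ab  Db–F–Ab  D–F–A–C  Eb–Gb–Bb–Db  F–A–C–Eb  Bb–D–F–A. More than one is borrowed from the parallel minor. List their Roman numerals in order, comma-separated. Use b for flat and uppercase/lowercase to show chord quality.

In Bb major the diatonic chords are Bb, Cm, Dm, Eb, F, Gm, Adim. Bb–D–F–A = Bbmaj7, D–F–A–C = Dm7 and F–A–C–Eb = F7 are all diatonic. Bb–Db–F–Ab doesn't fit — on degree 1 Bb major would have Bb (I). Bbm7 is the degree-1 chord of Bb minor, so it is the borrowed i7. Db–F–Ab is not: scale degree 3 in Bb major carries Dm (iii). In Bb minor the chord on that degree is Db, so here it functions as bIII, borrowed from the parallel minor. Eb–Gb–Bb–Db doesn't fit — on degree 4 Bb major would have Eb (IV). Ebm7 is the degree-4 chord of Bb minor, so it is the borrowed iv7.

i7, bIII, iv7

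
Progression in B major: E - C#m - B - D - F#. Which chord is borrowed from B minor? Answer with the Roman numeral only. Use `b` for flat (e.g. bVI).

In B major the diatonic chords are B, C#m, D#m, E, F#, G#m, A#dim. E, C#m, B and F# all belong to that set. D (D–F#–A) doesn't fit — on degree 3 B major would have D#m (iii). D is the degree-3 chord of B minor, so it is the borrowed bIII.

bIII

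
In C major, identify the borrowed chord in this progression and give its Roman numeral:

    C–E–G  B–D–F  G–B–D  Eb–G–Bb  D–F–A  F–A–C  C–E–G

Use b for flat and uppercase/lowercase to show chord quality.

bIII

In C major the diatonic chords are C, Dm, Em, F, G, Am, Bdim. Of the given chords, C–E–G = C, B–D–F = Bdim, G–B–D = G, D–F–A = Dm and F–A–C = F are diatonic. Eb–G–Bb is not: scale degree 3 in C major carries Em (iii). In C minor the chord on that degree is Eb, so here it functions as bIII, borrowed from the parallel minor.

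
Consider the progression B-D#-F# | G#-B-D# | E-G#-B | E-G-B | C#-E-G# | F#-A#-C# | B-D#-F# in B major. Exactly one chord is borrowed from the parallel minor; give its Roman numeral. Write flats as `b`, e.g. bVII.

iv

The diatonic triads in B major are B, C#m, D#m, E, F#, G#m, A#dim. Of the given chords, B–D#–F# = B, G#–B–D# = G#m, E–G#–B = E, C#–E–G# = C#m and F#–A#–C# = F# are diatonic. But E–G–B is foreign: the diatonic IV on degree 4 is E, whereas Em comes from B minor. It is labeled iv.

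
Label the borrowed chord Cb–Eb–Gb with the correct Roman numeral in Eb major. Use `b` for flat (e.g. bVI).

bVI

The root Cb is the lowered 6th scale degree — diatonically Eb major has C there. Cb–Eb–Gb is a major chord — the form found in Eb minor, not the diatonic vi (Cm). Borrowed into Eb major it is written bVI.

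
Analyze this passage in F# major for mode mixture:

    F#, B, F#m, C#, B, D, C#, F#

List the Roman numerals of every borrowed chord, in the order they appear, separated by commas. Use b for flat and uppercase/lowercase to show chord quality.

i, bVI

In F# major the diatonic chords are F#, G#m, A#m, B, C#, D#m, E#dim. Of the given chords, F#, B and C# are diatonic. But F#m (F#–A–C#) is foreign: the diatonic I on degree 1 is F#, whereas F#m comes from F# minor. It is labeled i. D (D–F#–A) is not: scale degree 6 in F# major carries D#m (vi). In F# minor the chord on that degree is D, so here it functions as bVI, borrowed from the parallel minor.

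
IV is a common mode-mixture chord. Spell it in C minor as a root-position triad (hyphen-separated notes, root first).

F-A-C

IV is built on scale degree 4, which is F in both C minor and its parallel. Building the major chord from the parallel major on F: F–A–C.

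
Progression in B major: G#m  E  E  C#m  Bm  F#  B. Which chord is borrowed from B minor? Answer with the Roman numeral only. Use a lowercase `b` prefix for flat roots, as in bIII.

The diatonic triads in B major are B, C#m, D#m, E, F#, G#m, A#dim. Of the given chords, G#m, E, C#m, F# and B are diatonic. Bm (B–D–F#) is not: scale degree 1 in B major carries B (I). In B minor the chord on that degree is Bm, so here it functions as i, borrowed from the parallel minor.

i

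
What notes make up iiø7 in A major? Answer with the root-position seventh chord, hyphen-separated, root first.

B-D-F-A

iiø7 is built on scale degree 2, which is B in both A major and its parallel. Stacking thirds in A minor on B gives B–D–F–A.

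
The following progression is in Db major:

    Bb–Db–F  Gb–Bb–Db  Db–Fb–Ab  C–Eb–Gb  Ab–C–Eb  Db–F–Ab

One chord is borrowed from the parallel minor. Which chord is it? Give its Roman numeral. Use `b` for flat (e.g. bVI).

i

In Db major the diatonic chords are Db, Ebm, Fm, Gb, Ab, Bbm, Cdim. Bb–Db–F = Bbm, Gb–Bb–Db = Gb, C–Eb–Gb = Cdim, Ab–C–Eb = Ab and Db–F–Ab = Db are all diatonic. Db–Fb–Ab is not: scale degree 1 in Db major carries Db (I). In Db minor the chord on that degree is Dbm, so here it functions as i, borrowed from the parallel minor.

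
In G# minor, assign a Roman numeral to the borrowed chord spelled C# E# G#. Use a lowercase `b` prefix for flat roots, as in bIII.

The root C# is the diatonic 4th degree of G# minor; the borrowing shows in the chord quality. The diatonic chord on degree 4 would be C#m (iv), but C#–E#–G# is the major chord from G# major. As a borrowed chord it is labeled IV.

IV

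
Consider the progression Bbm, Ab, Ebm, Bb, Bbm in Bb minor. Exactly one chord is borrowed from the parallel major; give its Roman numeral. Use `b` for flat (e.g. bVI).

I

In Bb minor (with V from harmonic minor) the diatonic chords are Bbm, Cdim, Db, Ebm, F, Gb, Ab. Bbm, Ab and Ebm all belong to that set. Bb (Bb–D–F) doesn't fit — on degree 1 Bb minor would have Bbm (i). Bb is the degree-1 chord of Bb major, so it is the borrowed I.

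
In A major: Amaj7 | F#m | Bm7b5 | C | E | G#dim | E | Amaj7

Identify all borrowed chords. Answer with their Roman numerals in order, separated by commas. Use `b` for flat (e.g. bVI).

A major has the diatonic set A, Bm, C#m, D, E, F#m, G#dim. Amaj7, F#m, E and G#dim all belong to that set. But Bm7b5 (B–D–F–A) is foreign: the diatonic ii on degree 2 is Bm, whereas Bm7b5 comes from A minor. It is labeled iiø7. But C (C–E–G) is foreign: the diatonic iii on degree 3 is C#m, whereas C comes from A minor. It is labeled bIII.

iiø7, bIII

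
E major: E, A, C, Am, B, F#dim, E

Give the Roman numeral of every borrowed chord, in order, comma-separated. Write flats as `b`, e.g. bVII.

The diatonic triads in E major are E, F#m, G#m, A, B, C#m, D#dim. E, A and B all belong to that set. But C (C–E–G) is foreign: the diatonic vi on degree 6 is C#m, whereas C comes from E minor. It is labeled bVI. Am (A–C–E) doesn't fit — on degree 4 E major would have A (IV). Am is the degree-4 chord of E minor, so it is the borrowed iv. F#dim (F#–A–C) is not: scale degree 2 in E major carries F#m (ii). In E minor the chord on that degree is F#dim, so here it functions as ii°, borrowed from the parallel minor.

bVI, iv, ii°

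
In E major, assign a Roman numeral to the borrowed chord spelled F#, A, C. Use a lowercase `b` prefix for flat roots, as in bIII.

ii°

F# is scale degree 2 in E major. The diatonic chord on degree 2 would be F#m (ii), but F#–A–C is the diminished chord from E minor. As a borrowed chord it is labeled ii°.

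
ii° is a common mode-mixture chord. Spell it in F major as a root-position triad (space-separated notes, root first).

G Bb Db

ii° is built on scale degree 2, which is G in both F major and its parallel. In F minor the chord on G is G–Bb–Db.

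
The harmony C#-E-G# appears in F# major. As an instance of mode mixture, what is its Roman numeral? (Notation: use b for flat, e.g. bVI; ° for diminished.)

v

C# is scale degree 5 in F# major. C#–E–G# is a minor chord — the form found in F# minor, not the diatonic V (C#). Borrowed into F# major it is written v.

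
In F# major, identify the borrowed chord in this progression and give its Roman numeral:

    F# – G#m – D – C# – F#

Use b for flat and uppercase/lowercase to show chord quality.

The diatonic triads in F# major are F#, G#m, A#m, B, C#, D#m, E#dim. Of the given chords, F#, G#m and C# are diatonic. D (D–F#–A) doesn't fit — on degree 6 F# major would have D#m (vi). D is the degree-6 chord of F# minor, so it is the borrowed bVI.

bVI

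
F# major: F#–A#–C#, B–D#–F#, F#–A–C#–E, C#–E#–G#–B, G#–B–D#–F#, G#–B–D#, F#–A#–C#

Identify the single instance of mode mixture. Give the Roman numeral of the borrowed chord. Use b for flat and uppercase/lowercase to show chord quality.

The diatonic triads in F# major are F#, G#m, A#m, B, C#, D#m, E#dim. F#–A#–C# = F#, B–D#–F# = B, C#–E#–G#–B = C#7, G#–B–D#–F# = G#m7 and G#–B–D# = G#m are all diatonic. F#–A–C#–E doesn't fit — on degree 1 F# major would have F# (I). F#m7 is the degree-1 chord of F# minor, so it is the borrowed i7.

i7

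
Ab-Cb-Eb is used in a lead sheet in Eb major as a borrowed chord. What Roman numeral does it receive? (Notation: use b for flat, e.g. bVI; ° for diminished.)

iv

The root Ab is the diatonic 4th degree of Eb major; the borrowing shows in the chord quality. Diatonically Eb major has Ab (IV) on that degree; Ab–Cb–Eb is instead the minor chord native to Eb minor, so it takes the label iv.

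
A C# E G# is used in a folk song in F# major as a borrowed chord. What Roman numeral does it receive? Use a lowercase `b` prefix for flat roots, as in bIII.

bIIImaj7

In F# major scale degree 3 is A#; A is its lowered form, from F# minor. A–C#–E–G# is a major-seventh chord — the form found in F# minor, not the diatonic iii (A#m). Borrowed into F# major it is written bIIImaj7.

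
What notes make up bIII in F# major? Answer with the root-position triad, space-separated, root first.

A C# E

Scale degree 3 in F# major is A#. bIII uses the lowered form, A, taken from F# minor. Stacking thirds in F# minor on A gives A–C#–E.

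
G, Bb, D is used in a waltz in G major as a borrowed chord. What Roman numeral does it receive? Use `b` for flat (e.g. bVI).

G is scale degree 1 in G major. G–Bb–D is a minor chord — the form found in G minor, not the diatonic I (G). Borrowed into G major it is written i.

i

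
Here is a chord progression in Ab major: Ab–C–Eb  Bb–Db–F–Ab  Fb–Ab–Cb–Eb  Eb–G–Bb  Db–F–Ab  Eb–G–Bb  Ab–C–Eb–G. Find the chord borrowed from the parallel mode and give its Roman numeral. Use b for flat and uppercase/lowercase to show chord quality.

The diatonic triads in Ab major are Ab, Bbm, Cm, Db, Eb, Fm, Gdim. Ab–C–Eb = Ab, Bb–Db–F–Ab = Bbm7, Eb–G–Bb = Eb, Db–F–Ab = Db and Ab–C–Eb–G = Abmaj7 all belong to that set. Fb–Ab–Cb–Eb is not: scale degree 6 in Ab major carries Fm (vi). In Ab minor the chord on that degree is Fbmaj7, so here it functions as bVImaj7, borrowed from the parallel minor.

bVImaj7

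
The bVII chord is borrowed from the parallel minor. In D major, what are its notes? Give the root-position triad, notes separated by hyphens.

C-E-G

The root of bVII is the lowered 7th degree: C# becomes C. Stacking thirds in D minor on C gives C–E–G.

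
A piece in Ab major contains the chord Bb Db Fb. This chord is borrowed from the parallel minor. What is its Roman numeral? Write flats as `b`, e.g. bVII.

Bb is scale degree 2 in Ab major. Diatonically Ab major has Bbm (ii) on that degree; Bb–Db–Fb is instead the diminished chord native to Ab minor, so it takes the label ii°.

ii°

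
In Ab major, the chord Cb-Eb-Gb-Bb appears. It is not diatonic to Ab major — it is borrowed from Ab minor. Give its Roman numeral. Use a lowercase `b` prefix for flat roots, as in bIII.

Cb is the lowered form of scale degree 3 in Ab major (the diatonic degree 3 is C). The diatonic chord on degree 3 would be Cm (iii), but Cb–Eb–Gb–Bb is the major-seventh chord from Ab minor. As a borrowed chord it is labeled bIIImaj7.

bIIImaj7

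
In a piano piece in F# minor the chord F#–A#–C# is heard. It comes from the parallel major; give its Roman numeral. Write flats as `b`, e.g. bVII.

The root F# is the diatonic 1st degree of F# minor; the borrowing shows in the chord quality. The diatonic chord on degree 1 would be F#m (i), but F#–A#–C# is the major chord from F# major. As a borrowed chord it is labeled I.

I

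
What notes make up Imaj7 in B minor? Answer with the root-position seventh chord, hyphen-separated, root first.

Imaj7 is built on scale degree 1, which is B in both B minor and its parallel. Building the major-seventh chord from the parallel major on B: B–D#–F#–A#.

B-D#-F#-A#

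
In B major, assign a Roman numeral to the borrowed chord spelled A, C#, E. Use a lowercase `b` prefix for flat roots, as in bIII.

A is the lowered form of scale degree 7 in B major (the diatonic degree 7 is A#). A–C#–E is a major chord — the form found in B minor, not the diatonic vii° (A#dim). Borrowed into B major it is written bVII.

bVII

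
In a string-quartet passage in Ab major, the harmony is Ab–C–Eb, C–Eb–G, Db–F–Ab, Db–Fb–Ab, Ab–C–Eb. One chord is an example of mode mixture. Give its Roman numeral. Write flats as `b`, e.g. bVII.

iv

Ab major has the diatonic set Ab, Bbm, Cm, Db, Eb, Fm, Gdim. Ab–C–Eb = Ab, C–Eb–G = Cm and Db–F–Ab = Db are all diatonic. Db–Fb–Ab is not: scale degree 4 in Ab major carries Db (IV). In Ab minor the chord on that degree is Dbm, so here it functions as iv, borrowed from the parallel minor.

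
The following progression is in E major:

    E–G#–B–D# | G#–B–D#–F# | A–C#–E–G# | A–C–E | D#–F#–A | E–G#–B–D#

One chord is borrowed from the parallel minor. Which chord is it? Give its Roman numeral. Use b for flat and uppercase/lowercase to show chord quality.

iv

E major has the diatonic set E, F#m, G#m, A, B, C#m, D#dim. Of the given chords, E–G#–B–D# = Emaj7, G#–B–D#–F# = G#m7, A–C#–E–G# = Amaj7 and D#–F#–A = D#dim are diatonic. But A–C–E is foreign: the diatonic IV on degree 4 is A, whereas Am comes from E minor. It is labeled iv.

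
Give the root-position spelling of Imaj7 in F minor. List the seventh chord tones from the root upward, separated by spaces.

Imaj7 is built on scale degree 1, which is F in both F minor and its parallel. Stacking thirds in F major on F gives F–A–C–E.

F A C E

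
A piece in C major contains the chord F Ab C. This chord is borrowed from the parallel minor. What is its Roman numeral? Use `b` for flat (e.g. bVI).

The root F is the diatonic 4th degree of C major; the borrowing shows in the chord quality. F–Ab–C is a minor chord — the form found in C minor, not the diatonic IV (F). Borrowed into C major it is written iv.

iv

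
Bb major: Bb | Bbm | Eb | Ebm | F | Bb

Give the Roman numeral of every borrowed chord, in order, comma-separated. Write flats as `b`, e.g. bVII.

i, iv

The diatonic triads in Bb major are Bb, Cm, Dm, Eb, F, Gm, Adim. Bb, Eb and F all belong to that set. But Bbm (Bb–Db–F) is foreign: the diatonic I on degree 1 is Bb, whereas Bbm comes from Bb minor. It is labeled i. Ebm (Eb–Gb–Bb) doesn't fit — on degree 4 Bb major would have Eb (IV). Ebm is the degree-4 chord of Bb minor, so it is the borrowed iv.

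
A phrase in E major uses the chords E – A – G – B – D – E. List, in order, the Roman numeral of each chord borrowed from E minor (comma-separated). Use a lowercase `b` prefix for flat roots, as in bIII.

In E major the diatonic chords are E, F#m, G#m, A, B, C#m, D#dim. E, A and B all belong to that set. But G (G–B–D) is foreign: the diatonic iii on degree 3 is G#m, whereas G comes from E minor. It is labeled bIII. But D (D–F#–A) is foreign: the diatonic vii° on degree 7 is D#dim, whereas D comes from E minor. It is labeled bVII.

bIII, bVII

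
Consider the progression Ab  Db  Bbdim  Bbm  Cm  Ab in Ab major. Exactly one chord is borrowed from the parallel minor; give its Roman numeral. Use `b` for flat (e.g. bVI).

ii°

Ab major has the diatonic set Ab, Bbm, Cm, Db, Eb, Fm, Gdim. Ab, Db, Bbm and Cm are all diatonic. Bbdim (Bb–Db–Fb) is not: scale degree 2 in Ab major carries Bbm (ii). In Ab minor the chord on that degree is Bbdim, so here it functions as ii°, borrowed from the parallel minor.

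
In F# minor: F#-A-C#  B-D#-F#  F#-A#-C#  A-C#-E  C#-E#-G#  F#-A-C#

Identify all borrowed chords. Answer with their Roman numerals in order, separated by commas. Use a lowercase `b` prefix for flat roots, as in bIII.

F# minor has the diatonic set F#m, G#dim, A, Bm, C#, D, E (with V from harmonic minor). F#–A–C# = F#m, A–C#–E = A and C#–E#–G# = C# are all diatonic. B–D#–F# doesn't fit — on degree 4 F# minor would have Bm (iv). B is the degree-4 chord of F# major, so it is the borrowed IV. F#–A#–C# is not: scale degree 1 in F# minor carries F#m (i). In F# major the chord on that degree is F#, so here it functions as I, borrowed from the parallel major.

IV, I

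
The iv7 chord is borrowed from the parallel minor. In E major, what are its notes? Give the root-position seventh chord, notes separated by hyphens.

A-C-E-G

The root, A, is scale degree 4 — the same note in E major and E minor; only the chord quality changes. Stacking thirds in E minor on A gives A–C–E–G.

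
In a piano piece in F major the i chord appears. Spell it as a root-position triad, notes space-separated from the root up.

The root, F, is scale degree 1 — the same note in F major and F minor; only the chord quality changes. Building the minor chord from the parallel minor on F: F–Ab–C.

F Ab C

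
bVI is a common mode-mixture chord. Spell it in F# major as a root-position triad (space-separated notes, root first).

D F# A

Scale degree 6 in F# major is D#. bVI uses the lowered form, D, taken from F# minor. Building the major chord from the parallel minor on D: D–F#–A.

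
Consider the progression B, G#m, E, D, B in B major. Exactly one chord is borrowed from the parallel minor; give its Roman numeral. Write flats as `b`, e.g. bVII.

bIII

B major has the diatonic set B, C#m, D#m, E, F#, G#m, A#dim. B, G#m and E are all diatonic. But D (D–F#–A) is foreign: the diatonic iii on degree 3 is D#m, whereas D comes from B minor. It is labeled bIII.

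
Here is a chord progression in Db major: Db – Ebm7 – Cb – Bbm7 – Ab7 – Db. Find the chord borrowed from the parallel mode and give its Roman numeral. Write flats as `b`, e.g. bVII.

The diatonic triads in Db major are Db, Ebm, Fm, Gb, Ab, Bbm, Cdim. Db, Ebm7, Bbm7 and Ab7 are all diatonic. Cb (Cb–Eb–Gb) is not: scale degree 7 in Db major carries Cdim (vii°). In Db minor the chord on that degree is Cb, so here it functions as bVII, borrowed from the parallel minor.

bVII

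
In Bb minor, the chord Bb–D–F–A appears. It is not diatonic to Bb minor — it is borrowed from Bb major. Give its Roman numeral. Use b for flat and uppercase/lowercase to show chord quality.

Imaj7

Bb is scale degree 1 in Bb minor. Bb–D–F–A is a major-seventh chord — the form found in Bb major, not the diatonic i (Bbm). Borrowed into Bb minor it is written Imaj7.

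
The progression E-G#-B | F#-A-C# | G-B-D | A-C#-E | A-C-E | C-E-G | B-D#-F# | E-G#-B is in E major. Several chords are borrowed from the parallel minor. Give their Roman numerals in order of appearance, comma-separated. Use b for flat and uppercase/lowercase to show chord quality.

bIII, iv, bVI

The diatonic triads in E major are E, F#m, G#m, A, B, C#m, D#dim. E–G#–B = E, F#–A–C# = F#m, A–C#–E = A and B–D#–F# = B all belong to that set. G–B–D doesn't fit — on degree 3 E major would have G#m (iii). G is the degree-3 chord of E minor, so it is the borrowed bIII. A–C–E is not: scale degree 4 in E major carries A (IV). In E minor the chord on that degree is Am, so here it functions as iv, borrowed from the parallel minor. C–E–G doesn't fit — on degree 6 E major would have C#m (vi). C is the degree-6 chord of E minor, so it is the borrowed bVI.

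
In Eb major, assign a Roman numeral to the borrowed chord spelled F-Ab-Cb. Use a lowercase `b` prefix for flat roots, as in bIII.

ii°

The root F is the diatonic 2nd degree of Eb major; the borrowing shows in the chord quality. The diatonic chord on degree 2 would be Fm (ii), but F–Ab–Cb is the diminished chord from Eb minor. As a borrowed chord it is labeled ii°.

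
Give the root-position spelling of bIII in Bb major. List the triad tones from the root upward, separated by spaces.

The root of bIII is the lowered 3rd degree: D becomes Db. Building the major chord from the parallel minor on Db: Db–F–Ab.

Db F Ab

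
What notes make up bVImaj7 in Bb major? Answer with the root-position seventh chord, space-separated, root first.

Gb Bb Db F

Scale degree 6 in Bb major is G. bVImaj7 uses the lowered form, Gb, taken from Bb minor. Building the major-seventh chord from the parallel minor on Gb: Gb–Bb–Db–F.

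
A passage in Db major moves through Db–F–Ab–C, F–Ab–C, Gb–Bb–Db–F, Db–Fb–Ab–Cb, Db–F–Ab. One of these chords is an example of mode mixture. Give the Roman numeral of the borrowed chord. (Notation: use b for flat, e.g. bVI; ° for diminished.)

Db major has the diatonic set Db, Ebm, Fm, Gb, Ab, Bbm, Cdim. Db–F–Ab–C = Dbmaj7, F–Ab–C = Fm, Gb–Bb–Db–F = Gbmaj7 and Db–F–Ab = Db are all diatonic. Db–Fb–Ab–Cb is not: scale degree 1 in Db major carries Db (I). In Db minor the chord on that degree is Dbm7, so here it functions as i7, borrowed from the parallel minor.

i7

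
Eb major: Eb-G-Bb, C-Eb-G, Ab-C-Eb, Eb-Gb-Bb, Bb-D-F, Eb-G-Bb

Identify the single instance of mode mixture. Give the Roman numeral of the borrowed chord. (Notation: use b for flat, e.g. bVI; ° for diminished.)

The diatonic triads in Eb major are Eb, Fm, Gm, Ab, Bb, Cm, Ddim. Eb–G–Bb = Eb, C–Eb–G = Cm, Ab–C–Eb = Ab and Bb–D–F = Bb are all diatonic. Eb–Gb–Bb doesn't fit — on degree 1 Eb major would have Eb (I). Ebm is the degree-1 chord of Eb minor, so it is the borrowed i.

i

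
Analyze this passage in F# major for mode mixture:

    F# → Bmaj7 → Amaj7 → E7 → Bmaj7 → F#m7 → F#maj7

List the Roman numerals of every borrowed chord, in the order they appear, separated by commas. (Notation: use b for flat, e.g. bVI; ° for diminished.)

bIIImaj7, bVII7, i7

The diatonic triads in F# major are F#, G#m, A#m, B, C#, D#m, E#dim. Of the given chords, F#, Bmaj7 and F#maj7 are diatonic. But Amaj7 (A–C#–E–G#) is foreign: the diatonic iii on degree 3 is A#m, whereas Amaj7 comes from F# minor. It is labeled bIIImaj7. But E7 (E–G#–B–D) is foreign: the diatonic vii° on degree 7 is E#dim, whereas E7 comes from F# minor. It is labeled bVII7. But F#m7 (F#–A–C#–E) is foreign: the diatonic I on degree 1 is F#, whereas F#m7 comes from F# minor. It is labeled i7.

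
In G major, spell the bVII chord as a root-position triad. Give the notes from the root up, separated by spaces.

F A C

The root of bVII is the lowered 7th degree: F# becomes F. In G minor the chord on F is F–A–C.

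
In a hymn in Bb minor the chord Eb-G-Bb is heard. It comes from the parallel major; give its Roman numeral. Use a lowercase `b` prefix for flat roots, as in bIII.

IV

Eb is scale degree 4 in Bb minor. Diatonically Bb minor has Ebm (iv) on that degree; Eb–G–Bb is instead the major chord native to Bb major, so it takes the label IV.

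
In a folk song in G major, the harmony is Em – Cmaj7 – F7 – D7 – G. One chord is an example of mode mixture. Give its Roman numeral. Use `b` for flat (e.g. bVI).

In G major the diatonic chords are G, Am, Bm, C, D, Em, F#dim. Em, Cmaj7, D7 and G are all diatonic. F7 (F–A–C–Eb) is not: scale degree 7 in G major carries F#dim (vii°). In G minor the chord on that degree is F7, so here it functions as bVII7, borrowed from the parallel minor.

bVII7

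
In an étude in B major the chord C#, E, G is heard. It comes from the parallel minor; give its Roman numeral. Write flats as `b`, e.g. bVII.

ii°

The root C# is the diatonic 2nd degree of B major; the borrowing shows in the chord quality. The diatonic chord on degree 2 would be C#m (ii), but C#–E–G is the diminished chord from B minor. As a borrowed chord it is labeled ii°.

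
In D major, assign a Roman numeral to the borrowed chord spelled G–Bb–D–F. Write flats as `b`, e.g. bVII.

iv7

G is scale degree 4 in D major. The diatonic chord on degree 4 would be G (IV), but G–Bb–D–F is the minor-seventh chord from D minor. As a borrowed chord it is labeled iv7.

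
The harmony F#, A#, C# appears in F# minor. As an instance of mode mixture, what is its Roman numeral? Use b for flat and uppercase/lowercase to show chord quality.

The root F# is the diatonic 1st degree of F# minor; the borrowing shows in the chord quality. Diatonically F# minor has F#m (i) on that degree; F#–A#–C# is instead the major chord native to F# major, so it takes the label I.

I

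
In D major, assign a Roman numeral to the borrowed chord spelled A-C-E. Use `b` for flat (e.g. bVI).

v

The root A is the diatonic 5th degree of D major; the borrowing shows in the chord quality. The diatonic chord on degree 5 would be A (V), but A–C–E is the minor chord from D minor. As a borrowed chord it is labeled v.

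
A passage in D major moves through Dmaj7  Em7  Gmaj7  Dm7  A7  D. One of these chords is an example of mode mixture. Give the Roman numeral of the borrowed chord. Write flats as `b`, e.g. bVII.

i7

In D major the diatonic chords are D, Em, F#m, G, A, Bm, C#dim. Dmaj7, Em7, Gmaj7, A7 and D are all diatonic. But Dm7 (D–F–A–C) is foreign: the diatonic I on degree 1 is D, whereas Dm7 comes from D minor. It is labeled i7.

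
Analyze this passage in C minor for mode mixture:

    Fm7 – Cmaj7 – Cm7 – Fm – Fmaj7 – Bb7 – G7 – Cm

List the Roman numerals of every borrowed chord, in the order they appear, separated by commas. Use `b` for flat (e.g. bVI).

Imaj7, IVmaj7

C minor has the diatonic set Cm, Ddim, Eb, Fm, G, Ab, Bb (with V from harmonic minor). Fm7, Cm7, Fm, Bb7, G7 and Cm are all diatonic. Cmaj7 (C–E–G–B) is not: scale degree 1 in C minor carries Cm (i). In C major the chord on that degree is Cmaj7, so here it functions as Imaj7, borrowed from the parallel major. Fmaj7 (F–A–C–E) is not: scale degree 4 in C minor carries Fm (iv). In C major the chord on that degree is Fmaj7, so here it functions as IVmaj7, borrowed from the parallel major.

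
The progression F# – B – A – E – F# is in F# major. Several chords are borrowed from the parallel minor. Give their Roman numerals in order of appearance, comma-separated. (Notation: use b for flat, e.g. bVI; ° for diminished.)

In F# major the diatonic chords are F#, G#m, A#m, B, C#, D#m, E#dim. Of the given chords, F# and B are diatonic. But A (A–C#–E) is foreign: the diatonic iii on degree 3 is A#m, whereas A comes from F# minor. It is labeled bIII. E (E–G#–B) is not: scale degree 7 in F# major carries E#dim (vii°). In F# minor the chord on that degree is E, so here it functions as bVII, borrowed from the parallel minor.

bIII, bVII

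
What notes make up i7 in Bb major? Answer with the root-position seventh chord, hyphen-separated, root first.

The root, Bb, is scale degree 1 — the same note in Bb major and Bb minor; only the chord quality changes. In Bb minor the chord on Bb is Bb–Db–F–Ab.

Bb-Db-F-Ab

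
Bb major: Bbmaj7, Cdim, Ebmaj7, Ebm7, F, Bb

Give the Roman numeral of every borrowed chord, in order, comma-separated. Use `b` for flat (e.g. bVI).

Bb major has the diatonic set Bb, Cm, Dm, Eb, F, Gm, Adim. Bbmaj7, Ebmaj7, F and Bb are all diatonic. Cdim (C–Eb–Gb) is not: scale degree 2 in Bb major carries Cm (ii). In Bb minor the chord on that degree is Cdim, so here it functions as ii°, borrowed from the parallel minor. Ebm7 (Eb–Gb–Bb–Db) doesn't fit — on degree 4 Bb major would have Eb (IV). Ebm7 is the degree-4 chord of Bb minor, so it is the borrowed iv7.

ii°, iv7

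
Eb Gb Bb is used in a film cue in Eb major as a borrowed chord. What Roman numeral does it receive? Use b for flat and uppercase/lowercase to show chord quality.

Eb is scale degree 1 in Eb major. Eb–Gb–Bb is a minor chord — the form found in Eb minor, not the diatonic I (Eb). Borrowed into Eb major it is written i.

i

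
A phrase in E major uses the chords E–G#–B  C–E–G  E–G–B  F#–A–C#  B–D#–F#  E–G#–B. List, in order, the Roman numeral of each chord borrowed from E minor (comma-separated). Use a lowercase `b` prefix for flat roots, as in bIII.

bVI, i

The diatonic triads in E major are E, F#m, G#m, A, B, C#m, D#dim. E–G#–B = E, F#–A–C# = F#m and B–D#–F# = B are all diatonic. C–E–G doesn't fit — on degree 6 E major would have C#m (vi). C is the degree-6 chord of E minor, so it is the borrowed bVI. E–G–B is not: scale degree 1 in E major carries E (I). In E minor the chord on that degree is Em, so here it functions as i, borrowed from the parallel minor.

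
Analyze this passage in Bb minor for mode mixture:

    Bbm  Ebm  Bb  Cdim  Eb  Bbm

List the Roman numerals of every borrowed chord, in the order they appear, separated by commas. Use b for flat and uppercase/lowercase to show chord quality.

I, IV

In Bb minor (with V from harmonic minor) the diatonic chords are Bbm, Cdim, Db, Ebm, F, Gb, Ab. Of the given chords, Bbm, Ebm and Cdim are diatonic. Bb (Bb–D–F) doesn't fit — on degree 1 Bb minor would have Bbm (i). Bb is the degree-1 chord of Bb major, so it is the borrowed I. But Eb (Eb–G–Bb) is foreign: the diatonic iv on degree 4 is Ebm, whereas Eb comes from Bb major. It is labeled IV.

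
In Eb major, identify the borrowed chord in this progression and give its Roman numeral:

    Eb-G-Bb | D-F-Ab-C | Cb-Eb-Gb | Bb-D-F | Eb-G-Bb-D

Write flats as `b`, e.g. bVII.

Eb major has the diatonic set Eb, Fm, Gm, Ab, Bb, Cm, Ddim. Eb–G–Bb = Eb, D–F–Ab–C = Dm7b5, Bb–D–F = Bb and Eb–G–Bb–D = Ebmaj7 all belong to that set. But Cb–Eb–Gb is foreign: the diatonic vi on degree 6 is Cm, whereas Cb comes from Eb minor. It is labeled bVI.

bVI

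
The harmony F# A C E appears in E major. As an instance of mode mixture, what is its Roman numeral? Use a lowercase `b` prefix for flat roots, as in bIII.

iiø7

The root F# is the diatonic 2nd degree of E major; the borrowing shows in the chord quality. Diatonically E major has F#m (ii) on that degree; F#–A–C–E is instead the half-diminished-seventh chord native to E minor, so it takes the label iiø7.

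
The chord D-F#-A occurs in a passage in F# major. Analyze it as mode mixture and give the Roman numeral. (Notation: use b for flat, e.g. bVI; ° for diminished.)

bVI

In F# major scale degree 6 is D#; D is its lowered form, from F# minor. The diatonic chord on degree 6 would be D#m (vi), but D–F#–A is the major chord from F# minor. As a borrowed chord it is labeled bVI.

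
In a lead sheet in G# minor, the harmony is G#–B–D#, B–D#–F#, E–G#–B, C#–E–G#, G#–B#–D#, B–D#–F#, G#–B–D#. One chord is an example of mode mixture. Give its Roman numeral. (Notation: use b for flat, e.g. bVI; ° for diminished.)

I

G# minor has the diatonic set G#m, A#dim, B, C#m, D#, E, F# (with V from harmonic minor). G#–B–D# = G#m, B–D#–F# = B, E–G#–B = E and C#–E–G# = C#m are all diatonic. But G#–B#–D# is foreign: the diatonic i on degree 1 is G#m, whereas G# comes from G# major. It is labeled I.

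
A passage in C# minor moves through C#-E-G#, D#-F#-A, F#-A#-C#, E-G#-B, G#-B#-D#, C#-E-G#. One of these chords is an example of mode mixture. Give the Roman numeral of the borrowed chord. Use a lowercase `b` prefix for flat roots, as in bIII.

IV

The diatonic triads in C# minor (with V from harmonic minor) are C#m, D#dim, E, F#m, G#, A, B. C#–E–G# = C#m, D#–F#–A = D#dim, E–G#–B = E and G#–B#–D# = G# are all diatonic. But F#–A#–C# is foreign: the diatonic iv on degree 4 is F#m, whereas F# comes from C# major. It is labeled IV.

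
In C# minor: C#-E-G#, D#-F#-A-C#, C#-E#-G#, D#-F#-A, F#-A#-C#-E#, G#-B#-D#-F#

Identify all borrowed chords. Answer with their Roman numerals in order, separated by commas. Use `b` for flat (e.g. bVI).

C# minor has the diatonic set C#m, D#dim, E, F#m, G#, A, B (with V from harmonic minor). Of the given chords, C#–E–G# = C#m, D#–F#–A–C# = D#m7b5, D#–F#–A = D#dim and G#–B#–D#–F# = G#7 are diatonic. C#–E#–G# is not: scale degree 1 in C# minor carries C#m (i). In C# major the chord on that degree is C#, so here it functions as I, borrowed from the parallel major. F#–A#–C#–E# doesn't fit — on degree 4 C# minor would have F#m (iv). F#maj7 is the degree-4 chord of C# major, so it is the borrowed IVmaj7.

I, IVmaj7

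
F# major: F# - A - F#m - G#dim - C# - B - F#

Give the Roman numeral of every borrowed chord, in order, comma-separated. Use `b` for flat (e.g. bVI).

In F# major the diatonic chords are F#, G#m, A#m, B, C#, D#m, E#dim. F#, C# and B all belong to that set. But A (A–C#–E) is foreign: the diatonic iii on degree 3 is A#m, whereas A comes from F# minor. It is labeled bIII. F#m (F#–A–C#) is not: scale degree 1 in F# major carries F# (I). In F# minor the chord on that degree is F#m, so here it functions as i, borrowed from the parallel minor. G#dim (G#–B–D) is not: scale degree 2 in F# major carries G#m (ii). In F# minor the chord on that degree is G#dim, so here it functions as ii°, borrowed from the parallel minor.

bIII, i, ii°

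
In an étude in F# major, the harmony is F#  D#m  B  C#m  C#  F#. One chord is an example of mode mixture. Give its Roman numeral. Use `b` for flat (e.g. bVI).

In F# major the diatonic chords are F#, G#m, A#m, B, C#, D#m, E#dim. F#, D#m, B and C# all belong to that set. C#m (C#–E–G#) is not: scale degree 5 in F# major carries C# (V). In F# minor the chord on that degree is C#m, so here it functions as v, borrowed from the parallel minor.

v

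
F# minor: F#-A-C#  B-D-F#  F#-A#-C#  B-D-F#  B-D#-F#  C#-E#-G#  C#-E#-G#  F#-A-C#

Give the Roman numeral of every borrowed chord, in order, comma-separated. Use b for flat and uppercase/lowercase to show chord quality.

In F# minor (with V from harmonic minor) the diatonic chords are F#m, G#dim, A, Bm, C#, D, E. F#–A–C# = F#m, B–D–F# = Bm and C#–E#–G# = C# are all diatonic. F#–A#–C# is not: scale degree 1 in F# minor carries F#m (i). In F# major the chord on that degree is F#, so here it functions as I, borrowed from the parallel major. But B–D#–F# is foreign: the diatonic iv on degree 4 is Bm, whereas B comes from F# major. It is labeled IV.

I, IV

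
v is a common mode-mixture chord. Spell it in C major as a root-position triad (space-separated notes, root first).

The root, G, is scale degree 5 — the same note in C major and C minor; only the chord quality changes. Stacking thirds in C minor on G gives G–Bb–D.

G Bb D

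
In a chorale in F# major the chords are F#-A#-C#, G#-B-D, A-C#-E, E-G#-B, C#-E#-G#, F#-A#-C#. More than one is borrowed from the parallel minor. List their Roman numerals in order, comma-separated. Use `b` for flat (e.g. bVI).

In F# major the diatonic chords are F#, G#m, A#m, B, C#, D#m, E#dim. F#–A#–C# = F# and C#–E#–G# = C# both belong to that set. G#–B–D is not: scale degree 2 in F# major carries G#m (ii). In F# minor the chord on that degree is G#dim, so here it functions as ii°, borrowed from the parallel minor. A–C#–E doesn't fit — on degree 3 F# major would have A#m (iii). A is the degree-3 chord of F# minor, so it is the borrowed bIII. E–G#–B doesn't fit — on degree 7 F# major would have E#dim (vii°). E is the degree-7 chord of F# minor, so it is the borrowed bVII.

ii°, bIII, bVII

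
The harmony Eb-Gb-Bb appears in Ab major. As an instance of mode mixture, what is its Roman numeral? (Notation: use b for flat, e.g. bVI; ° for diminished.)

The root Eb is the diatonic 5th degree of Ab major; the borrowing shows in the chord quality. Diatonically Ab major has Eb (V) on that degree; Eb–Gb–Bb is instead the minor chord native to Ab minor, so it takes the label v.

v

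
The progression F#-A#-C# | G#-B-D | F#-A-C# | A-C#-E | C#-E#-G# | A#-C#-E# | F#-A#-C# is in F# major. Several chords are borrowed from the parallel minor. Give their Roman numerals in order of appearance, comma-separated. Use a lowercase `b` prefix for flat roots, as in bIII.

ii°, i, bIII

F# major has the diatonic set F#, G#m, A#m, B, C#, D#m, E#dim. F#–A#–C# = F#, C#–E#–G# = C# and A#–C#–E# = A#m are all diatonic. G#–B–D is not: scale degree 2 in F# major carries G#m (ii). In F# minor the chord on that degree is G#dim, so here it functions as ii°, borrowed from the parallel minor. F#–A–C# doesn't fit — on degree 1 F# major would have F# (I). F#m is the degree-1 chord of F# minor, so it is the borrowed i. A–C#–E is not: scale degree 3 in F# major carries A#m (iii). In F# minor the chord on that degree is A, so here it functions as bIII, borrowed from the parallel minor.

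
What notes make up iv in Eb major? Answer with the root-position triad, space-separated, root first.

iv is built on scale degree 4, which is Ab in both Eb major and its parallel. Stacking thirds in Eb minor on Ab gives Ab–Cb–Eb.

Ab Cb Eb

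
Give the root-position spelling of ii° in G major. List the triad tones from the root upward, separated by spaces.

ii° is built on scale degree 2, which is A in both G major and its parallel. Building the diminished chord from the parallel minor on A: A–C–Eb.

A C Eb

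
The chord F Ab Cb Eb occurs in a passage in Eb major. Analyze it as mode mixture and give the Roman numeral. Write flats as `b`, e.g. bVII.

The root F is the diatonic 2nd degree of Eb major; the borrowing shows in the chord quality. The diatonic chord on degree 2 would be Fm (ii), but F–Ab–Cb–Eb is the half-diminished-seventh chord from Eb minor. As a borrowed chord it is labeled iiø7.

iiø7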